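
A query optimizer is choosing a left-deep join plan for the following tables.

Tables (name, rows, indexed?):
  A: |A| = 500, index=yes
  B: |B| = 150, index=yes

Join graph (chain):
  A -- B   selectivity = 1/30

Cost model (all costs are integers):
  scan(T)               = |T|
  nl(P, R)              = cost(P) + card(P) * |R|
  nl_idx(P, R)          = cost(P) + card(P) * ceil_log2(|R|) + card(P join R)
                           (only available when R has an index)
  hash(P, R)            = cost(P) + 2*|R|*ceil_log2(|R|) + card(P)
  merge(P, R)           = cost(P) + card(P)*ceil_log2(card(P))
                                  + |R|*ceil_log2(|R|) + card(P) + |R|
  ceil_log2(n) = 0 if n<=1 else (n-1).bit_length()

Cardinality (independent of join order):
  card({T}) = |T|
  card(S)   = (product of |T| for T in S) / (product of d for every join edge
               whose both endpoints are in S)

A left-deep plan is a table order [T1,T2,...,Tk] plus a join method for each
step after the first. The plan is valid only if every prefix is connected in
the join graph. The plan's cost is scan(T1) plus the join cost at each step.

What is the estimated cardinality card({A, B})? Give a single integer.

Tables in S: A(500), B(150)
Edges inside S: A-B(d=30)
numerator = 500 * 150 = 75000
denominator = 30 = 30
card(S) = 75000 / 30 = 2500

2500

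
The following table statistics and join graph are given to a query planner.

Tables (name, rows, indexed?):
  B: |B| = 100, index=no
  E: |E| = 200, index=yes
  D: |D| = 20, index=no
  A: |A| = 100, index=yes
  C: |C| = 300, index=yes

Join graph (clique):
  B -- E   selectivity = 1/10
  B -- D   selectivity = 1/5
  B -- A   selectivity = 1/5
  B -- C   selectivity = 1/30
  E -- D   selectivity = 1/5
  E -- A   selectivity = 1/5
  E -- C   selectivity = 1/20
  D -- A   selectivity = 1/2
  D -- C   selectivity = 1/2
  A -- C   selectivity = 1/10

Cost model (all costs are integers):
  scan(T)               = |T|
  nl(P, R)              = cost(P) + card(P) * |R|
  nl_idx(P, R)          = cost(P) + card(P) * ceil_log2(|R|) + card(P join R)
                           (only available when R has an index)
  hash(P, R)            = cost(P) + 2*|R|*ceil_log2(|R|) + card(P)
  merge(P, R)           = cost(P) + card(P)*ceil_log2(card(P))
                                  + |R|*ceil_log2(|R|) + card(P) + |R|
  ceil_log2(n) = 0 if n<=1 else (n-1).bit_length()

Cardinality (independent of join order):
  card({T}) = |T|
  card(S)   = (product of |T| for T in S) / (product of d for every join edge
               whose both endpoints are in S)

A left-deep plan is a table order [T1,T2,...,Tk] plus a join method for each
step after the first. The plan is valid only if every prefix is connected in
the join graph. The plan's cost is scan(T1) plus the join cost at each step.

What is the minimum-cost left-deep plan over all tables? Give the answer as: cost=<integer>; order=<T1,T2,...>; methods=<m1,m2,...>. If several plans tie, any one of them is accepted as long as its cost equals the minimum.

cost=9200; order=B,C,E,A,D; methods=nl_idx,hash,hash,hash

Selinger DP (subsets sized 1..n):
  {B}: scan cost=100, card=100
  {E}: scan cost=200, card=200
  {D}: scan cost=20, card=20
  {A}: scan cost=100, card=100
  {C}: scan cost=300, card=300
  {BE}: card=2000; try (B,hash)→1800, (E,merge)→2700, (B,merge)→2800, (E,nl_idx)→2900, (E,hash)→3400, (E,nl)→20100 …(+1); best=1800 via (B,hash)
  {BD}: card=400; try (D,hash)→400, (B,merge)→940, (D,merge)→1020, (B,hash)→1440, (B,nl)→2020, (D,nl)→2100; best=400 via (D,hash)
  {AB}: card=2000; try (B,hash)→1600, (A,hash)→1600, (B,merge)→1700, (A,merge)→1700, (A,nl_idx)→2800, (B,nl)→10100 …(+1); best=1600 via (B,hash)
  {BC}: card=1000; try (C,nl_idx)→2000, (B,hash)→2000, (C,merge)→3900, (B,merge)→4100, (C,hash)→5600, (C,nl)→30100 …(+1); best=2000 via (C,nl_idx)
  {DE}: card=800; try (D,hash)→600, (E,nl_idx)→980, (E,merge)→1940, (D,merge)→2120, (E,hash)→3240, (E,nl)→4020 …(+1); best=600 via (D,hash)
  {AE}: card=4000; try (A,hash)→1800, (E,merge)→2700, (A,merge)→2800, (E,hash)→3400, (E,nl_idx)→4900, (A,nl_idx)→5600 …(+2); best=1800 via (A,hash)
  {CE}: card=3000; try (E,hash)→3800, (C,merge)→5000, (C,nl_idx)→5000, (E,merge)→5100, (E,nl_idx)→5700, (C,hash)→5800 …(+2); best=3800 via (E,hash)
  {AD}: card=1000; try (D,hash)→400, (A,merge)→940, (D,merge)→1020, (A,nl_idx)→1160, (A,hash)→1440, (A,nl)→2020 …(+1); best=400 via (D,hash)
  {CD}: card=3000; try (D,hash)→800, (C,merge)→3140, (C,nl_idx)→3200, (D,merge)→3420, (C,hash)→5440, (C,nl)→6020 …(+1); best=800 via (D,hash)
  {AC}: card=3000; try (A,hash)→2000, (C,merge)→3900, (C,nl_idx)→4000, (A,merge)→4100, (A,nl_idx)→5400, (C,hash)→5600 …(+2); best=2000 via (A,hash)
  {BDE}: card=1600; try (B,hash)→2800, (E,hash)→4000, (D,hash)→4000, (E,nl_idx)→5200, (E,merge)→6200, (B,merge)→10200 …(+4); best=2800 via (B,hash)
  {ABE}: card=8000; try (A,hash)→5200, (E,hash)→6800, (B,hash)→7200, (A,nl_idx)→23800, (E,nl_idx)→25600, (A,merge)→26600 …(+5); best=5200 via (A,hash)
  {BCE}: card=1000; try (E,hash)→6200, (B,hash)→8200, (C,hash)→9200, (E,nl_idx)→11000, (E,merge)→14800, (C,nl_idx)→20800 …(+5); best=6200 via (E,hash)
  {ABD}: card=4000; try (A,hash)→2200, (B,hash)→2800, (D,hash)→3800, (A,merge)→5200, (A,nl_idx)→7200, (B,merge)→12200 …(+4); best=2200 via (A,hash)
  {BCD}: card=2000; try (D,hash)→3200, (B,hash)→5200, (C,nl_idx)→6000, (C,hash)→6200, (C,merge)→7400, (D,merge)→13120 …(+4); best=3200 via (D,hash)
  {ABC}: card=2000; try (A,hash)→4400, (B,hash)→6400, (C,hash)→9000, (A,nl_idx)→11000, (A,merge)→13800, (C,nl_idx)→21600 …(+5); best=4400 via (A,hash)
  {ADE}: card=8000; try (A,hash)→2800, (E,hash)→4600, (D,hash)→6000, (A,merge)→10200, (E,merge)→13200, (A,nl_idx)→14200 …(+5); best=2800 via (A,hash)
  {CDE}: card=6000; try (C,hash)→6800, (E,hash)→7000, (D,hash)→7000, (C,merge)→12400, (C,nl_idx)→13800, (E,nl_idx)→30800 …(+5); best=6800 via (C,hash)
  {ACE}: card=6000; try (E,hash)→8200, (A,hash)→8200, (C,hash)→11200, (A,nl_idx)→30800, (E,nl_idx)→32000, (E,merge)→42800 …(+6); best=8200 via (E,hash)
  {ACD}: card=15000; try (D,hash)→5200, (A,hash)→5200, (C,hash)→6800, (C,merge)→14400, (C,nl_idx)→24400, (A,nl_idx)→36800 …(+5); best=5200 via (D,hash)
  {ABDE}: card=3200; try (A,hash)→5800, (E,hash)→9400, (B,hash)→12200, (D,hash)→13400, (A,nl_idx)→17200, (A,merge)→22800 …(+8); best=5800 via (A,hash)
  {BCDE}: card=400; try (D,hash)→7400, (E,hash)→8400, (C,hash)→9800, (B,hash)→14200, (D,merge)→17320, (C,nl_idx)→17600 …(+8); best=7400 via (D,hash)
  {ABCE}: card=400; try (A,hash)→8600, (E,hash)→9600, (A,nl_idx)→13600, (B,hash)→15600, (A,merge)→18000, (C,hash)→18600 …(+9); best=8600 via (A,hash)
  {ABCD}: card=2000; try (D,hash)→6600, (A,hash)→6600, (C,hash)→11600, (A,nl_idx)→19200, (B,hash)→21600, (A,merge)→28000 …(+8); best=6600 via (D,hash)
  {ACDE}: card=6000; try (A,hash)→14200, (D,hash)→14400, (C,hash)→16200, (E,hash)→23400, (A,nl_idx)→54800, (C,nl_idx)→80800 …(+9); best=14200 via (A,hash)
  {ABCDE}: card=80; try (D,hash)→9200, (A,hash)→9200, (A,nl_idx)→10280, (E,hash)→11800, (A,merge)→12200, (D,merge)→12720 …(+12); best=9200 via (D,hash)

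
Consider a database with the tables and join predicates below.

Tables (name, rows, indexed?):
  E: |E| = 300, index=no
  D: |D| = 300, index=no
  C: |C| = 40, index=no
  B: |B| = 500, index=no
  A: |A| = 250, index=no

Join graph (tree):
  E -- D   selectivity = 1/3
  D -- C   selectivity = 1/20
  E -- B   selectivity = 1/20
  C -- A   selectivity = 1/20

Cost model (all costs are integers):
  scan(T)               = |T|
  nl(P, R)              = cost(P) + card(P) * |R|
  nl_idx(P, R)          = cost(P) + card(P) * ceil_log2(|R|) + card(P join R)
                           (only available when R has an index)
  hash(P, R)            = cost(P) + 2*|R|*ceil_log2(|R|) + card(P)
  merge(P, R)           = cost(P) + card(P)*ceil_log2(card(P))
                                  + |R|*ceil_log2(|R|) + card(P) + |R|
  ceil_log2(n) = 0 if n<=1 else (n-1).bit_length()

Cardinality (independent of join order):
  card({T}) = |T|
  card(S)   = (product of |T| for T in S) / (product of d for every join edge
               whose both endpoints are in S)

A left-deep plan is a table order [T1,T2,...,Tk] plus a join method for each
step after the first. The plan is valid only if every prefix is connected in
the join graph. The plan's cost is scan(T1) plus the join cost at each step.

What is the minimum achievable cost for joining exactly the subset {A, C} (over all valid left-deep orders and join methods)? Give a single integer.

980

Selinger DP over subsets of {A,C}:
  {C}: scan cost=40, card=40
  {A}: scan cost=250, card=250
  {AC}: card=500; try (C,hash)→980, (A,merge)→2570, (C,merge)→2780, (A,hash)→4080, (A,nl)→10040, (C,nl)→10250; best=980 via (C,hash)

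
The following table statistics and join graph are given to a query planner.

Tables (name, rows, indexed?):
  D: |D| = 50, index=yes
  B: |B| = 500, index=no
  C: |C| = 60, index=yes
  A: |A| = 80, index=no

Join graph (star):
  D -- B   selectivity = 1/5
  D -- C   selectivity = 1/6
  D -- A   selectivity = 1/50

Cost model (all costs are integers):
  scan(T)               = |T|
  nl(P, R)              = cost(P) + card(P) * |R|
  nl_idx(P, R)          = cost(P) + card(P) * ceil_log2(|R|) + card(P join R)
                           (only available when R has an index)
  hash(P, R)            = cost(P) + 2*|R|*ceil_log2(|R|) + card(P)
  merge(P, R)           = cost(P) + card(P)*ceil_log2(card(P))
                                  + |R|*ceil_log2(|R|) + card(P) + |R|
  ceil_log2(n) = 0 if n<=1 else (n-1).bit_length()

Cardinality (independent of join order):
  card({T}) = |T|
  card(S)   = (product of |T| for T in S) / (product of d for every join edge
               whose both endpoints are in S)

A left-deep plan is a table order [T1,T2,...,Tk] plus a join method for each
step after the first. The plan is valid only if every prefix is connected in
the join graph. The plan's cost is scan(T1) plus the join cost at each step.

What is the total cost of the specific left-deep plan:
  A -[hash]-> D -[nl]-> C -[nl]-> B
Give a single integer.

step 1: scan A: cost=80, card=80
step 2: join D via hash
    card(P join D) = 80*50/(50) = 80
    cost = 80 + 2*50*6 + 80 = 760
step 3: join C via nl
    card(P join C) = 80*60/(6) = 800
    cost = 760 + 80*60 = 5560
step 4: join B via nl
    card(P join B) = 800*500/(5) = 80000
    cost = 5560 + 800*500 = 405560

405560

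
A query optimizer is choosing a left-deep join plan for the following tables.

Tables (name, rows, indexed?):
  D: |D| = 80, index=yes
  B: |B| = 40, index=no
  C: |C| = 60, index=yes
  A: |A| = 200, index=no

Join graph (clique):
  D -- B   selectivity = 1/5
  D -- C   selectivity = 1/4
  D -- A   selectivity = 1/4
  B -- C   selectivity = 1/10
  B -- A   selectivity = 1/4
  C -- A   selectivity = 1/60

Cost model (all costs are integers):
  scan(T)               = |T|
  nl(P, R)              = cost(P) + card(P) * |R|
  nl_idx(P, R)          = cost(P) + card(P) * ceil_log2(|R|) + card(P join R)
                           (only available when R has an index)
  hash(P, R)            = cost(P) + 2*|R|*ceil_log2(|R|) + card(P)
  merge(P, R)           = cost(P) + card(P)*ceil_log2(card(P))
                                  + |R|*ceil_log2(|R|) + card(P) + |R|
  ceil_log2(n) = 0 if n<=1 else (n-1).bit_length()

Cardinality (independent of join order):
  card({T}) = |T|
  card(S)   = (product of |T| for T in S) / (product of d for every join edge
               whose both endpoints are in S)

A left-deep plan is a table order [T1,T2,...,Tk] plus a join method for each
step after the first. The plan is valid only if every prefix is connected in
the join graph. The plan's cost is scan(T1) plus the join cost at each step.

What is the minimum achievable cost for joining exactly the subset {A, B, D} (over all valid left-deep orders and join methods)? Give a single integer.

4000

Selinger DP over subsets of {A,B,D}:
  {D}: scan cost=80, card=80
  {B}: scan cost=40, card=40
  {A}: scan cost=200, card=200
  {BD}: card=640; try (B,hash)→640, (D,merge)→960, (D,nl_idx)→960, (B,merge)→1000, (D,hash)→1200, (D,nl)→3240 …(+1); best=640 via (B,hash)
  {AD}: card=4000; try (D,hash)→1520, (A,merge)→2520, (D,merge)→2640, (A,hash)→3360, (D,nl_idx)→5600, (A,nl)→16080 …(+1); best=1520 via (D,hash)
  {AB}: card=2000; try (B,hash)→880, (A,merge)→2120, (B,merge)→2280, (A,hash)→3280, (A,nl)→8040, (B,nl)→8200; best=880 via (B,hash)
  {ABD}: card=8000; try (D,hash)→4000, (A,hash)→4480, (B,hash)→6000, (A,merge)→9480, (D,nl_idx)→22880, (D,merge)→25520 …(+4); best=4000 via (D,hash)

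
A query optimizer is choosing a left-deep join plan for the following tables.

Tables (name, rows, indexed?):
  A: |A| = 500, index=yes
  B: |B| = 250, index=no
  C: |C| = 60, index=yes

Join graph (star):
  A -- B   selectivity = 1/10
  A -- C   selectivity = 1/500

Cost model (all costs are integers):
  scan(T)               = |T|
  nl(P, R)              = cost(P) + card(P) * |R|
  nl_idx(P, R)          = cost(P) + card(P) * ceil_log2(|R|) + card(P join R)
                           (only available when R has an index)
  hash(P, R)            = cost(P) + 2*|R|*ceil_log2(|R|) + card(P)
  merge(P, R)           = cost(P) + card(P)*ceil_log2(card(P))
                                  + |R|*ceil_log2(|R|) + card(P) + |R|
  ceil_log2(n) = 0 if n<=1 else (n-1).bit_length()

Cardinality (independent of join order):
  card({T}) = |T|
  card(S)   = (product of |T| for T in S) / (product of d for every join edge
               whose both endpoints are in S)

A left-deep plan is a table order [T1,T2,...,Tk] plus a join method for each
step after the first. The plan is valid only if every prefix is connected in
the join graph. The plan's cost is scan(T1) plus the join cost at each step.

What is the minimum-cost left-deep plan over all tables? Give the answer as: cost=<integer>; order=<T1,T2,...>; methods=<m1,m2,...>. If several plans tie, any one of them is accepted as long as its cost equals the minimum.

Selinger DP (subsets sized 1..n):
  {A}: scan cost=500, card=500
  {B}: scan cost=250, card=250
  {C}: scan cost=60, card=60
  {AB}: card=12500; try (B,hash)→5000, (A,merge)→7500, (B,merge)→7750, (A,hash)→9500, (A,nl_idx)→15000, (A,nl)→125250 …(+1); best=5000 via (B,hash)
  {AC}: card=60; try (A,nl_idx)→660, (C,hash)→1720, (C,nl_idx)→3560, (A,merge)→5480, (C,merge)→5920, (A,hash)→9120 …(+2); best=660 via (A,nl_idx)
  {ABC}: card=1500; try (B,merge)→3330, (B,hash)→4720, (B,nl)→15660, (C,hash)→18220, (C,nl_idx)→81500, (C,merge)→192920 …(+1); best=3330 via (B,merge)

cost=3330; order=C,A,B; methods=nl_idx,merge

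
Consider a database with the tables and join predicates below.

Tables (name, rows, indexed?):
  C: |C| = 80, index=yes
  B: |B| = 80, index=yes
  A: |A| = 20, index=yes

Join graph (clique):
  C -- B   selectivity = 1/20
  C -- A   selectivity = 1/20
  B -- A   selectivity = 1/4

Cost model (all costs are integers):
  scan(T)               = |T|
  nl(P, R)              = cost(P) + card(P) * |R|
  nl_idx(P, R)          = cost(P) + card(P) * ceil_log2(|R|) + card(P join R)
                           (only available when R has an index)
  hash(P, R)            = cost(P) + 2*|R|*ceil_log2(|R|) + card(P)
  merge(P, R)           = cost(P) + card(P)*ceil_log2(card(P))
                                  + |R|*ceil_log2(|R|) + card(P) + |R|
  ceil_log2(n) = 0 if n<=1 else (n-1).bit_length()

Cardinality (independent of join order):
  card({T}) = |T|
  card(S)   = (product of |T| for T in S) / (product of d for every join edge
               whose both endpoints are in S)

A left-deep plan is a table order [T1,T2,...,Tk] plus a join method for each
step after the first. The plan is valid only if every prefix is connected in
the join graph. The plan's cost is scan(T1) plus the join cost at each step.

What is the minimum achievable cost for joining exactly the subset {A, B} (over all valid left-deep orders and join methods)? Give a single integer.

360

Selinger DP over subsets of {A,B}:
  {B}: scan cost=80, card=80
  {A}: scan cost=20, card=20
  {AB}: card=400; try (A,hash)→360, (B,nl_idx)→560, (B,merge)→780, (A,merge)→840, (A,nl_idx)→880, (B,hash)→1160 …(+2); best=360 via (A,hash)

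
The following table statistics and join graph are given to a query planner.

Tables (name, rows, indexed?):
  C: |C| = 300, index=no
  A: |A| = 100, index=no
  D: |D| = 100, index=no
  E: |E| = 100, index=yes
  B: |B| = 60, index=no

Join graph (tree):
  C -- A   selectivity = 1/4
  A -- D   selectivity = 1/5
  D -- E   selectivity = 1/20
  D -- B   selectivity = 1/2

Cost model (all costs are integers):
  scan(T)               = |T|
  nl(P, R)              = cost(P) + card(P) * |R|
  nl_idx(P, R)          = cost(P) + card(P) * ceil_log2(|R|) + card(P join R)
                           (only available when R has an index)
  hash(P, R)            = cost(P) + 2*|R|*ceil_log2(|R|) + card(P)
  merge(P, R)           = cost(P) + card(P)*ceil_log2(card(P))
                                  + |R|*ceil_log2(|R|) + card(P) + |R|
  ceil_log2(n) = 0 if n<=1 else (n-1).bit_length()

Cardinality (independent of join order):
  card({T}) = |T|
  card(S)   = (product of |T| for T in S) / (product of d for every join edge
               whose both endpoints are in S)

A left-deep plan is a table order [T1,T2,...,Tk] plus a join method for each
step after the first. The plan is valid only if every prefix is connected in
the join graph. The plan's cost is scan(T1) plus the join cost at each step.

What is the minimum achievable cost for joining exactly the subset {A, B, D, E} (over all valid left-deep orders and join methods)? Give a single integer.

13920

Selinger DP over subsets of {A,B,D,E}:
  {A}: scan cost=100, card=100
  {D}: scan cost=100, card=100
  {E}: scan cost=100, card=100
  {B}: scan cost=60, card=60
  {AD}: card=2000; try (D,hash)→1600, (A,hash)→1600, (D,merge)→1700, (A,merge)→1700, (D,nl)→10100, (A,nl)→10100; best=1600 via (D,hash)
  {DE}: card=500; try (E,nl_idx)→1300, (E,hash)→1600, (D,hash)→1600, (E,merge)→1700, (D,merge)→1700, (E,nl)→10100 …(+1); best=1300 via (E,nl_idx)
  {BD}: card=3000; try (B,hash)→920, (D,merge)→1280, (B,merge)→1320, (D,hash)→1520, (D,nl)→6060, (B,nl)→6100; best=920 via (B,hash)
  {ADE}: card=10000; try (A,hash)→3200, (E,hash)→5000, (A,merge)→7100, (E,nl_idx)→25600, (E,merge)→26400, (A,nl)→51300 …(+1); best=3200 via (A,hash)
  {ABD}: card=60000; try (B,hash)→4320, (A,hash)→5320, (B,merge)→26020, (A,merge)→40720, (B,nl)→121600, (A,nl)→300920; best=4320 via (B,hash)
  {BDE}: card=15000; try (B,hash)→2520, (E,hash)→5320, (B,merge)→6720, (B,nl)→31300, (E,nl_idx)→36920, (E,merge)→40720 …(+1); best=2520 via (B,hash)
  {ABDE}: card=300000; try (B,hash)→13920, (A,hash)→18920, (E,hash)→65720, (B,merge)→153620, (A,merge)→228320, (B,nl)→603200 …(+4); best=13920 via (B,hash)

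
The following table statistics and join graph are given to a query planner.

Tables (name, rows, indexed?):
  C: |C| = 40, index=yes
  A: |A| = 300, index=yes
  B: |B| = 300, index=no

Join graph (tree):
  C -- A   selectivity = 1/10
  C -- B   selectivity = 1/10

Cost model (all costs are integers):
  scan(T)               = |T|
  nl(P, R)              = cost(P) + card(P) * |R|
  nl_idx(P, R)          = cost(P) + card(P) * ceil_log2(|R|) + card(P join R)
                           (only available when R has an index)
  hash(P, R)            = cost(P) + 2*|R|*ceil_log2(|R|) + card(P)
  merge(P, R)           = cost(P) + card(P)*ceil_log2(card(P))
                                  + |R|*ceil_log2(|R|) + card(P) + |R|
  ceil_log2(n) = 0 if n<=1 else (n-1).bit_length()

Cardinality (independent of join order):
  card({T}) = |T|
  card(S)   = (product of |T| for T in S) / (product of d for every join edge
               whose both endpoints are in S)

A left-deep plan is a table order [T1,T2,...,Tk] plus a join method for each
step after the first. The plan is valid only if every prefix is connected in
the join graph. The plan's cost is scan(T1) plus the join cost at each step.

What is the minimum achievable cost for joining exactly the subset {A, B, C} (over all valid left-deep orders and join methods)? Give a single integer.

Selinger DP over subsets of {A,B,C}:
  {C}: scan cost=40, card=40
  {A}: scan cost=300, card=300
  {B}: scan cost=300, card=300
  {AC}: card=1200; try (C,hash)→1080, (A,nl_idx)→1600, (C,nl_idx)→3300, (A,merge)→3320, (C,merge)→3580, (A,hash)→5480 …(+2); best=1080 via (C,hash)
  {BC}: card=1200; try (C,hash)→1080, (C,nl_idx)→3300, (B,merge)→3320, (C,merge)→3580, (B,hash)→5480, (B,nl)→12040 …(+1); best=1080 via (C,hash)
  {ABC}: card=36000; try (B,hash)→7680, (A,hash)→7680, (B,merge)→18480, (A,merge)→18480, (A,nl_idx)→47880, (B,nl)→361080 …(+1); best=7680 via (B,hash)

7680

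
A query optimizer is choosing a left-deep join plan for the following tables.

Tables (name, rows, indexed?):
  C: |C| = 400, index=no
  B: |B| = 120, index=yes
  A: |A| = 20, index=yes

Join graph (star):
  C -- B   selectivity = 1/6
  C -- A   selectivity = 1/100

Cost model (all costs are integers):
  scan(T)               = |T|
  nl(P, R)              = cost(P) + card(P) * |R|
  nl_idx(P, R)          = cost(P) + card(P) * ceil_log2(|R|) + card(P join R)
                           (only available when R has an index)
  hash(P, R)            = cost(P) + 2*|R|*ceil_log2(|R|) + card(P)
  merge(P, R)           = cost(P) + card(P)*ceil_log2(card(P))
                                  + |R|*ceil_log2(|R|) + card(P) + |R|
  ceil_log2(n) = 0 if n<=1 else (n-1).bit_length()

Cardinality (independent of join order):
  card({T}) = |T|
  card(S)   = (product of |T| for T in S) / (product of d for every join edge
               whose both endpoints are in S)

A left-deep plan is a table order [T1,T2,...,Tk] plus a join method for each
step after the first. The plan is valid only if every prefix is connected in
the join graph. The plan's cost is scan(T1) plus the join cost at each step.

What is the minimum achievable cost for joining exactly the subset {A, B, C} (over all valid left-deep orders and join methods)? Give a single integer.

2600

Selinger DP over subsets of {A,B,C}:
  {C}: scan cost=400, card=400
  {B}: scan cost=120, card=120
  {A}: scan cost=20, card=20
  {BC}: card=8000; try (B,hash)→2480, (C,merge)→5080, (B,merge)→5360, (C,hash)→7440, (B,nl_idx)→11200, (C,nl)→48120 …(+1); best=2480 via (B,hash)
  {AC}: card=80; try (A,hash)→1000, (A,nl_idx)→2480, (C,merge)→4140, (A,merge)→4520, (C,hash)→7240, (C,nl)→8020 …(+1); best=1000 via (A,hash)
  {ABC}: card=1600; try (B,merge)→2600, (B,hash)→2760, (B,nl_idx)→3160, (B,nl)→10600, (A,hash)→10680, (A,nl_idx)→44080 …(+2); best=2600 via (B,merge)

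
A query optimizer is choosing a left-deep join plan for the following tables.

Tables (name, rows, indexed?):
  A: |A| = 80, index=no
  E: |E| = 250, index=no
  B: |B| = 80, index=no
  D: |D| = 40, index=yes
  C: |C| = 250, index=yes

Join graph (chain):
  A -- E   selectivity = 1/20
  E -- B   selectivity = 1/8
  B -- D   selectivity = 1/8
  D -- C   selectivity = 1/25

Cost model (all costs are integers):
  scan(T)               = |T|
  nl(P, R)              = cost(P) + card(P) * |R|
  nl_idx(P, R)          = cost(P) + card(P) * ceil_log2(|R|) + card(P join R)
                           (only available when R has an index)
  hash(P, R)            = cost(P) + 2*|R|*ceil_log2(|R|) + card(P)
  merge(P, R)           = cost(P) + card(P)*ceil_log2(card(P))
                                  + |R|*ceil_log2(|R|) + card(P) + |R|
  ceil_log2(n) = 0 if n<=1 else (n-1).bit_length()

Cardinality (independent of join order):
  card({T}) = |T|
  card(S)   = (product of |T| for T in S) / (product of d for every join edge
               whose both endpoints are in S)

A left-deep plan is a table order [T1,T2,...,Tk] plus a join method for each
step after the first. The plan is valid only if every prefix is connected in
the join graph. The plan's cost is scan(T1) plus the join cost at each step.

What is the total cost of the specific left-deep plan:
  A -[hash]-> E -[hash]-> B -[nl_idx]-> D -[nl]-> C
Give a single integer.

12616280

step 1: scan A: cost=80, card=80
step 2: join E via hash
    card(P join E) = 80*250/(20) = 1000
    cost = 80 + 2*250*8 + 80 = 4160
step 3: join B via hash
    card(P join B) = 1000*80/(8) = 10000
    cost = 4160 + 2*80*7 + 1000 = 6280
step 4: join D via nl_idx
    card(P join D) = 10000*40/(8) = 50000
    cost = 6280 + 10000*6 + 50000 = 116280
step 5: join C via nl
    card(P join C) = 50000*250/(25) = 500000
    cost = 116280 + 50000*250 = 12616280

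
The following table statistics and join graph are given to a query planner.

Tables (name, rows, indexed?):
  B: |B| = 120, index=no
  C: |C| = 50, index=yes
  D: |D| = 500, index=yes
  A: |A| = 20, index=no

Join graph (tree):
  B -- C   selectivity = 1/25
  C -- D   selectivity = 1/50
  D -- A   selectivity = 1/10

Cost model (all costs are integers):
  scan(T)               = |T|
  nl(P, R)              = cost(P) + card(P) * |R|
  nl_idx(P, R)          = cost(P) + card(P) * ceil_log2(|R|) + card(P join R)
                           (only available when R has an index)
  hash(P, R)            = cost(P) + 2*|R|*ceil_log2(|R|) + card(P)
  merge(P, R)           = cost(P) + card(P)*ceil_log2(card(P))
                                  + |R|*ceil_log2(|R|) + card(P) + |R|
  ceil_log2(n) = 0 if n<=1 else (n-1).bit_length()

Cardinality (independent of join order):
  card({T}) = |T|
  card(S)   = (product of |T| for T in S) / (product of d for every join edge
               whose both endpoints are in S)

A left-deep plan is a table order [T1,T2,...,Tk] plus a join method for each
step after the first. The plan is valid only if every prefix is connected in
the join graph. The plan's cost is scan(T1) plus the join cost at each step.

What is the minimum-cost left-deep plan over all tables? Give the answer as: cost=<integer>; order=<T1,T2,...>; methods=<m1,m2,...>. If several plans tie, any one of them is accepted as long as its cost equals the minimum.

Selinger DP (subsets sized 1..n):
  {B}: scan cost=120, card=120
  {C}: scan cost=50, card=50
  {D}: scan cost=500, card=500
  {A}: scan cost=20, card=20
  {BC}: card=240; try (C,hash)→840, (C,nl_idx)→1080, (B,merge)→1360, (C,merge)→1430, (B,hash)→1780, (B,nl)→6050 …(+1); best=840 via (C,hash)
  {CD}: card=500; try (D,nl_idx)→1000, (C,hash)→1600, (C,nl_idx)→4000, (D,merge)→5400, (C,merge)→5850, (D,hash)→9100 …(+2); best=1000 via (D,nl_idx)
  {AD}: card=1000; try (D,nl_idx)→1200, (A,hash)→1200, (D,merge)→5140, (A,merge)→5620, (D,hash)→9040, (D,nl)→10020 …(+1); best=1200 via (D,nl_idx)
  {BCD}: card=2400; try (B,hash)→3180, (D,nl_idx)→5400, (B,merge)→6960, (D,merge)→8000, (D,hash)→10080, (B,nl)→61000 …(+1); best=3180 via (B,hash)
  {ACD}: card=1000; try (A,hash)→1700, (C,hash)→2800, (A,merge)→6120, (C,nl_idx)→8200, (A,nl)→11000, (C,merge)→12550 …(+1); best=1700 via (A,hash)
  {ABCD}: card=4800; try (B,hash)→4380, (A,hash)→5780, (B,merge)→13660, (A,merge)→34500, (A,nl)→51180, (B,nl)→121700; best=4380 via (B,hash)

cost=4380; order=C,D,A,B; methods=nl_idx,hash,hash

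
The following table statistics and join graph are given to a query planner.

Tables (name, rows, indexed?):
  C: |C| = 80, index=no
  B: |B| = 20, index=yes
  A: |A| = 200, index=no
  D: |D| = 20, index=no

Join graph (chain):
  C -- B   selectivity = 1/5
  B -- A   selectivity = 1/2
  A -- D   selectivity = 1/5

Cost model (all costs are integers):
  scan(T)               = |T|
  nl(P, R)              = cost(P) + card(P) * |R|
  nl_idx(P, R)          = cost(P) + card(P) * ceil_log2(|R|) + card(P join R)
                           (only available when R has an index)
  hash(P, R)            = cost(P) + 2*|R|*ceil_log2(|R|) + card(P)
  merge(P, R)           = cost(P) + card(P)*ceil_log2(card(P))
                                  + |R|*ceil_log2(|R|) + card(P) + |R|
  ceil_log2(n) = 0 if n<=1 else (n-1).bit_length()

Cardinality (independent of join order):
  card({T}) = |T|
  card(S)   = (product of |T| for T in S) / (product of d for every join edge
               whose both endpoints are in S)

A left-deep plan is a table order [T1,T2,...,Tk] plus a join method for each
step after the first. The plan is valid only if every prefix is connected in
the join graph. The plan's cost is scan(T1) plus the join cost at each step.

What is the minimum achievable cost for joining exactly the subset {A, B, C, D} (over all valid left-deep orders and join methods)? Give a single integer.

Selinger DP over subsets of {A,B,C,D}:
  {C}: scan cost=80, card=80
  {B}: scan cost=20, card=20
  {A}: scan cost=200, card=200
  {D}: scan cost=20, card=20
  {BC}: card=320; try (B,hash)→360, (C,merge)→780, (B,nl_idx)→800, (B,merge)→840, (C,hash)→1160, (C,nl)→1620 …(+1); best=360 via (B,hash)
  {AB}: card=2000; try (B,hash)→600, (A,merge)→1940, (B,merge)→2120, (B,nl_idx)→3200, (A,hash)→3240, (A,nl)→4020 …(+1); best=600 via (B,hash)
  {AD}: card=800; try (D,hash)→600, (A,merge)→1940, (D,merge)→2120, (A,hash)→3240, (A,nl)→4020, (D,nl)→4200; best=600 via (D,hash)
  {ABC}: card=32000; try (C,hash)→3720, (A,hash)→3880, (A,merge)→5360, (C,merge)→25240, (A,nl)→64360, (C,nl)→160600; best=3720 via (C,hash)
  {ABD}: card=8000; try (B,hash)→1600, (D,hash)→2800, (B,merge)→9520, (B,nl_idx)→12600, (B,nl)→16600, (D,merge)→24720 …(+1); best=1600 via (B,hash)
  {ABCD}: card=128000; try (C,hash)→10720, (D,hash)→35920, (C,merge)→114240, (D,merge)→515840, (C,nl)→641600, (D,nl)→643720; best=10720 via (C,hash)

10720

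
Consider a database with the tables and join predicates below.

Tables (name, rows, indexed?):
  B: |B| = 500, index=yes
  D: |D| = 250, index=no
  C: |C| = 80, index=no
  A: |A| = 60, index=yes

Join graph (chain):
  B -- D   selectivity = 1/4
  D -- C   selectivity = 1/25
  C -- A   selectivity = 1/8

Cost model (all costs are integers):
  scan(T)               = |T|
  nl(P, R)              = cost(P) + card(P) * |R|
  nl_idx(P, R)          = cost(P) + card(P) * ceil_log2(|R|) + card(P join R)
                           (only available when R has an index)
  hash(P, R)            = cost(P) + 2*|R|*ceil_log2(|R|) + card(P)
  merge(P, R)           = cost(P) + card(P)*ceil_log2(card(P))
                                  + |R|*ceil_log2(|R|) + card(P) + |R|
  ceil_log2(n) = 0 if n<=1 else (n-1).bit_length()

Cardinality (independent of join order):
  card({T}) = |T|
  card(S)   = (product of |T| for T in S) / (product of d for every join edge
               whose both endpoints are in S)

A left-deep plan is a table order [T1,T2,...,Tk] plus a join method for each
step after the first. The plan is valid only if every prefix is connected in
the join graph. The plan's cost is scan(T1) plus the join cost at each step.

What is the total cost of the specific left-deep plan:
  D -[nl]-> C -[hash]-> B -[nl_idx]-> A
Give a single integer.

1380050

step 1: scan D: cost=250, card=250
step 2: join C via nl
    card(P join C) = 250*80/(25) = 800
    cost = 250 + 250*80 = 20250
step 3: join B via hash
    card(P join B) = 800*500/(4) = 100000
    cost = 20250 + 2*500*9 + 800 = 30050
step 4: join A via nl_idx
    card(P join A) = 100000*60/(8) = 750000
    cost = 30050 + 100000*6 + 750000 = 1380050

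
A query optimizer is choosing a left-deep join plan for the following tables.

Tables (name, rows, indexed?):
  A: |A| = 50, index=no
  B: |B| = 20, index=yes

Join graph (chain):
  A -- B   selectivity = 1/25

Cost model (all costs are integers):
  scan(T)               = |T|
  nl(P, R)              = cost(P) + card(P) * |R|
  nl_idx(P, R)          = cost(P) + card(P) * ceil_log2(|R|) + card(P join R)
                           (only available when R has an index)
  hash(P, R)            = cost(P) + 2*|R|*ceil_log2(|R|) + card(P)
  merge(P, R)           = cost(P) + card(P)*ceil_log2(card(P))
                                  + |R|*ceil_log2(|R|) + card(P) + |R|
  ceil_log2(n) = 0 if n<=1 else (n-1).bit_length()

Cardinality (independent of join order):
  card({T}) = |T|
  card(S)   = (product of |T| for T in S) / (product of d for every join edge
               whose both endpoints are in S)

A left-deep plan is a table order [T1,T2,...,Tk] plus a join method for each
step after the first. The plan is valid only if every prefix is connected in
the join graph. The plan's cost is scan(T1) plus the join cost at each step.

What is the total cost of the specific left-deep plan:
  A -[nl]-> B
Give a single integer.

1050

step 1: scan A: cost=50, card=50
step 2: join B via nl
    card(P join B) = 50*20/(25) = 40
    cost = 50 + 50*20 = 1050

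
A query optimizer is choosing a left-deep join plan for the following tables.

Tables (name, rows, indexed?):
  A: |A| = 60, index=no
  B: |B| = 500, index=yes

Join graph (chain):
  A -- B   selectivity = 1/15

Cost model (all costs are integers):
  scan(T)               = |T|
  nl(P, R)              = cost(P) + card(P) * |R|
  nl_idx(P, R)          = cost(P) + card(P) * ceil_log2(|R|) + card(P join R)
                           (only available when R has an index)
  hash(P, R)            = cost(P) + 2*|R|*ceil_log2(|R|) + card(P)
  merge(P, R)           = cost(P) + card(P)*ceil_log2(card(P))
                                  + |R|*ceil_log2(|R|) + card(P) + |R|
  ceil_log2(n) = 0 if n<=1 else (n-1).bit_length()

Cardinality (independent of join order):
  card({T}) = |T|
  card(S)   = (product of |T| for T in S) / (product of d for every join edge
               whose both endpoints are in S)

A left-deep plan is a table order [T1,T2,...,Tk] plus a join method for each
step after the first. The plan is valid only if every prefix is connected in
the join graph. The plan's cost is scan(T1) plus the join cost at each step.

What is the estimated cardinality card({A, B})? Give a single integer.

2000

Tables in S: A(60), B(500)
Edges inside S: A-B(d=15)
numerator = 60 * 500 = 30000
denominator = 15 = 15
card(S) = 30000 / 15 = 2000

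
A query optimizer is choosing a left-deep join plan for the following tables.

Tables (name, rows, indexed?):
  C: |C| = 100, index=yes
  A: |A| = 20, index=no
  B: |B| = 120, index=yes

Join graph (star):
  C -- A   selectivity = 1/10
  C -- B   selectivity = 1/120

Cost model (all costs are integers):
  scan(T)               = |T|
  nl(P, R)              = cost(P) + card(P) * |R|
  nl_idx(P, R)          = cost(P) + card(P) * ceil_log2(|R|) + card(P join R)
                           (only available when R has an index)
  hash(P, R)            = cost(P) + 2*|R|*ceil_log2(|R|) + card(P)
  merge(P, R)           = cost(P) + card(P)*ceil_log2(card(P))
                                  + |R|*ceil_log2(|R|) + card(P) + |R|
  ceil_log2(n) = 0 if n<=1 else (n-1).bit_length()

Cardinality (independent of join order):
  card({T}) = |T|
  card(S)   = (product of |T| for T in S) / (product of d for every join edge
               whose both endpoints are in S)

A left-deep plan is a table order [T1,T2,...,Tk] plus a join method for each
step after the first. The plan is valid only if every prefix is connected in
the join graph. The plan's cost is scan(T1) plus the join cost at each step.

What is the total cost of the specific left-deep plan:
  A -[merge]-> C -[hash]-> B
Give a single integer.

2820

step 1: scan A: cost=20, card=20
step 2: join C via merge
    card(P join C) = 20*100/(10) = 200
    cost = 20 + 20*5 + 100*7 + 20 + 100 = 940
step 3: join B via hash
    card(P join B) = 200*120/(120) = 200
    cost = 940 + 2*120*7 + 200 = 2820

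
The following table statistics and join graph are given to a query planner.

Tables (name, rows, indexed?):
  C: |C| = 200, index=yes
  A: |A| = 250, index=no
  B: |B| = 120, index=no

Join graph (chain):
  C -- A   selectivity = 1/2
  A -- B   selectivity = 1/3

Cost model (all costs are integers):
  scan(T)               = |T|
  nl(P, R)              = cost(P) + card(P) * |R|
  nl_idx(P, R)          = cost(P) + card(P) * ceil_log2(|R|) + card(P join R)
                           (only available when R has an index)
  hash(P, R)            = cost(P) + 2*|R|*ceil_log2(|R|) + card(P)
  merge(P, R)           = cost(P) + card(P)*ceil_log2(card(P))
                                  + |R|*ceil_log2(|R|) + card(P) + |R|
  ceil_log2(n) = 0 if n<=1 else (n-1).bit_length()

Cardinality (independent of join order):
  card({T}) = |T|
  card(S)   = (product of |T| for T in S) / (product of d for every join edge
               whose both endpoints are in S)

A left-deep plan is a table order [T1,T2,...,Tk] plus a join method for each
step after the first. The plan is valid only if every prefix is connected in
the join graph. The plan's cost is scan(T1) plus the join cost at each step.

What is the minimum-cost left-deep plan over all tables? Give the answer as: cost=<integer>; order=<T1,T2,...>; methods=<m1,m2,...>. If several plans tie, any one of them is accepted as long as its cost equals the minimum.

cost=15380; order=A,B,C; methods=hash,hash

Selinger DP (subsets sized 1..n):
  {C}: scan cost=200, card=200
  {A}: scan cost=250, card=250
  {B}: scan cost=120, card=120
  {AC}: card=25000; try (C,hash)→3700, (A,merge)→4250, (C,merge)→4300, (A,hash)→4400, (C,nl_idx)→27250, (A,nl)→50200 …(+1); best=3700 via (C,hash)
  {AB}: card=10000; try (B,hash)→2180, (A,merge)→3330, (B,merge)→3460, (A,hash)→4240, (A,nl)→30120, (B,nl)→30250; best=2180 via (B,hash)
  {ABC}: card=1000000; try (C,hash)→15380, (B,hash)→30380, (C,merge)→153980, (B,merge)→404660, (C,nl_idx)→1082180, (C,nl)→2002180 …(+1); best=15380 via (C,hash)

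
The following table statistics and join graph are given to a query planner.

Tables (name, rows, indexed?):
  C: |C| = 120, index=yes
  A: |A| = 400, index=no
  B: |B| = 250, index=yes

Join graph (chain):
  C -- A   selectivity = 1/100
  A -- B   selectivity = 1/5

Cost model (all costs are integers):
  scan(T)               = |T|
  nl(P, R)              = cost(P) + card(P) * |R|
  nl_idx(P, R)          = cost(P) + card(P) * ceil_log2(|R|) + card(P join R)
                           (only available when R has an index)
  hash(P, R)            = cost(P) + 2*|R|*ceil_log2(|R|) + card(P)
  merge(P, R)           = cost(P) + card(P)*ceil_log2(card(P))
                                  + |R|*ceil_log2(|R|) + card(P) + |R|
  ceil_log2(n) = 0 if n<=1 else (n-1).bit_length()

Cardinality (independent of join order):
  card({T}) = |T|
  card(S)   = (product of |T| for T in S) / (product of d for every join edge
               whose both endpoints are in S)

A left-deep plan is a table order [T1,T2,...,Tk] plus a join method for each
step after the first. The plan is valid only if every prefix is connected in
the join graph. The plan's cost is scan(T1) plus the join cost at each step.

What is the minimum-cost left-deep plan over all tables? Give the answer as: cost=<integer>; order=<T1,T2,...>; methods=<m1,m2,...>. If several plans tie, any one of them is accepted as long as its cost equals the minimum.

Selinger DP (subsets sized 1..n):
  {C}: scan cost=120, card=120
  {A}: scan cost=400, card=400
  {B}: scan cost=250, card=250
  {AC}: card=480; try (C,hash)→2480, (C,nl_idx)→3680, (A,merge)→5080, (C,merge)→5360, (A,hash)→7440, (A,nl)→48120 …(+1); best=2480 via (C,hash)
  {AB}: card=20000; try (B,hash)→4800, (A,merge)→6500, (B,merge)→6650, (A,hash)→7700, (B,nl_idx)→23600, (A,nl)→100250 …(+1); best=4800 via (B,hash)
  {ABC}: card=24000; try (B,hash)→6960, (B,merge)→9530, (C,hash)→26480, (B,nl_idx)→30320, (B,nl)→122480, (C,nl_idx)→168800 …(+2); best=6960 via (B,hash)

cost=6960; order=A,C,B; methods=hash,hash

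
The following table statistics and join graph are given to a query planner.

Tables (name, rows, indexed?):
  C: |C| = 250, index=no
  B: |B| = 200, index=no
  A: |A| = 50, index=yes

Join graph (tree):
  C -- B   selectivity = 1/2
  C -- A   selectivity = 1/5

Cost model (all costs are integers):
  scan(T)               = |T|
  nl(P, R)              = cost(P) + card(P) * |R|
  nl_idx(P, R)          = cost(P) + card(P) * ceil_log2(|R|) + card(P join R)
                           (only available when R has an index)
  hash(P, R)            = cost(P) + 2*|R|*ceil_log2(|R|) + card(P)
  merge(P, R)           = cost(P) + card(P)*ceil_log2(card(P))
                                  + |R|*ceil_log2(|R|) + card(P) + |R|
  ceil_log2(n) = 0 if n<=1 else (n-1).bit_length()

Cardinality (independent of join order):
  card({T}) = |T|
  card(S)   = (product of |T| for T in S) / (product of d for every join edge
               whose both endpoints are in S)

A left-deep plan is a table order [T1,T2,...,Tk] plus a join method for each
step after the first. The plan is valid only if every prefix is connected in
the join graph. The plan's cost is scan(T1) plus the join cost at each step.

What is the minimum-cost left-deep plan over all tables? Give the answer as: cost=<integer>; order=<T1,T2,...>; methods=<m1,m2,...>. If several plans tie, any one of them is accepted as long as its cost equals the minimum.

cost=6800; order=C,A,B; methods=hash,hash

Selinger DP (subsets sized 1..n):
  {C}: scan cost=250, card=250
  {B}: scan cost=200, card=200
  {A}: scan cost=50, card=50
  {BC}: card=25000; try (B,hash)→3700, (C,merge)→4250, (B,merge)→4300, (C,hash)→4400, (C,nl)→50200, (B,nl)→50250; best=3700 via (B,hash)
  {AC}: card=2500; try (A,hash)→1100, (C,merge)→2650, (A,merge)→2850, (C,hash)→4100, (A,nl_idx)→4250, (C,nl)→12550 …(+1); best=1100 via (A,hash)
  {ABC}: card=250000; try (B,hash)→6800, (A,hash)→29300, (B,merge)→35400, (A,nl_idx)→403700, (A,merge)→404050, (B,nl)→501100 …(+1); best=6800 via (B,hash)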